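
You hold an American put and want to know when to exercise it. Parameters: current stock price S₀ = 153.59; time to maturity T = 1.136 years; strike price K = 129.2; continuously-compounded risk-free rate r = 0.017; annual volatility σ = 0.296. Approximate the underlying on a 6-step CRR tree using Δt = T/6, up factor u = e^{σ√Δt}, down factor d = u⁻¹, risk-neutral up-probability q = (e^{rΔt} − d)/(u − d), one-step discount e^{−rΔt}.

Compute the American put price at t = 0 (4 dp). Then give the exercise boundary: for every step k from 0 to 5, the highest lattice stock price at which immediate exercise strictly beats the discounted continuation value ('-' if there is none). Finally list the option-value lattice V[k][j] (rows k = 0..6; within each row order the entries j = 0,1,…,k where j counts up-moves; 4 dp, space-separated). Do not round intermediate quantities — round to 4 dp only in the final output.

Δt=0.18933  u=1.13746  d=0.87915  q=0.48033  discount=0.99679
step 6 (expiry): payoffs max(K−S,0) = 58.2833 37.4471 10.4889 0.0000 0.0000 0.0000 0.0000
step 5: (k=5,j=0): S=80.6648, (K−S)⁺=48.5352, hold=48.1200 ⇒ V=48.5352 exercise | (k=5,j=1): S=104.3652, (K−S)⁺=24.8348, hold=24.4196 ⇒ V=24.8348 exercise | (k=5,j=2): S=135.0290, (K−S)⁺=0.0000, hold=5.4333 ⇒ V=5.4333 continue | (k=5,j=3): S=174.7023, (K−S)⁺=0.0000, hold=0.0000 ⇒ V=0.0000 continue | (k=5,j=4): S=226.0322, (K−S)⁺=0.0000, hold=0.0000 ⇒ V=0.0000 continue | (k=5,j=5): S=292.4434, (K−S)⁺=0.0000, hold=0.0000 ⇒ V=0.0000 continue  boundary S*=104.3652
step 4: (k=4,j=0): S=91.7529, (K−S)⁺=37.4471, hold=37.0319 ⇒ V=37.4471 exercise | (k=4,j=1): S=118.7111, (K−S)⁺=10.4889, hold=15.4659 ⇒ V=15.4659 continue | (k=4,j=2): S=153.5900, (K−S)⁺=0.0000, hold=2.8145 ⇒ V=2.8145 continue | (k=4,j=3): S=198.7167, (K−S)⁺=0.0000, hold=0.0000 ⇒ V=0.0000 continue | (k=4,j=4): S=257.1023, (K−S)⁺=0.0000, hold=0.0000 ⇒ V=0.0000 continue  boundary S*=91.7529
step 3: (k=3,j=0): S=104.3652, (K−S)⁺=24.8348, hold=26.8025 ⇒ V=26.8025 continue | (k=3,j=1): S=135.0290, (K−S)⁺=0.0000, hold=9.3589 ⇒ V=9.3589 continue | (k=3,j=2): S=174.7023, (K−S)⁺=0.0000, hold=1.4579 ⇒ V=1.4579 continue | (k=3,j=3): S=226.0322, (K−S)⁺=0.0000, hold=0.0000 ⇒ V=0.0000 continue  boundary S*=-
step 2: (k=2,j=0): S=118.7111, (K−S)⁺=10.4889, hold=18.3647 ⇒ V=18.3647 continue | (k=2,j=1): S=153.5900, (K−S)⁺=0.0000, hold=5.5460 ⇒ V=5.5460 continue | (k=2,j=2): S=198.7167, (K−S)⁺=0.0000, hold=0.7552 ⇒ V=0.7552 continue  boundary S*=-
step 1: (k=1,j=0): S=135.0290, (K−S)⁺=0.0000, hold=12.1683 ⇒ V=12.1683 continue | (k=1,j=1): S=174.7023, (K−S)⁺=0.0000, hold=3.2344 ⇒ V=3.2344 continue  boundary S*=-
step 0: (k=0,j=0): S=153.5900, (K−S)⁺=0.0000, hold=7.8518 ⇒ V=7.8518 continue  boundary S*=-

price = 7.8518
boundary = - - - - 91.7529 104.3652
tree:
7.8518
12.1683 3.2344
18.3647 5.5460 0.7552
26.8025 9.3589 1.4579 0.0000
37.4471 15.4659 2.8145 0.0000 0.0000
48.5352 24.8348 5.4333 0.0000 0.0000 0.0000
58.2833 37.4471 10.4889 0.0000 0.0000 0.0000 0.0000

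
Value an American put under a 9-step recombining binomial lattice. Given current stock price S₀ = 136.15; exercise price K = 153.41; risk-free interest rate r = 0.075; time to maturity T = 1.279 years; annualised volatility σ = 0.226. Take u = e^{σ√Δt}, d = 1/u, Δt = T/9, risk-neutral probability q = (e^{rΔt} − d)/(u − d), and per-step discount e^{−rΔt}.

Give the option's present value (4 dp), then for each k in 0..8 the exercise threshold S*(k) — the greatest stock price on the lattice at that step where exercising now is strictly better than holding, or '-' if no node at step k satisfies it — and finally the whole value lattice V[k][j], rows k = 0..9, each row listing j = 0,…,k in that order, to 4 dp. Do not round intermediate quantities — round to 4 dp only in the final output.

price = 19.5595
boundary = - 125.0309 114.8198 125.0309 114.8198 125.0309 114.8198 125.0309 136.1500
tree:
19.5595
28.3791 12.4795
38.5902 19.1183 7.1057
47.9673 28.3791 11.6560 3.3939
56.5787 38.5902 18.5301 6.0666 1.1983
64.4867 47.9673 28.3791 10.5582 2.3840 0.2181
71.7489 56.5787 38.5902 17.7390 4.6875 0.4809 0.0000
78.4181 64.4867 47.9673 28.3791 9.0816 1.0601 0.0000 0.0000
84.5425 71.7489 56.5787 38.5902 17.2600 2.3370 0.0000 0.0000 0.0000
90.1668 78.4181 64.4867 47.9673 28.3791 5.1520 0.0000 0.0000 0.0000 0.0000

Δt=0.14211, u=1.08893, d=0.91833, q=0.54152, disc=e^(-rΔt)=0.98940
k=9 terminal: V=max(K-S,0) → 90.1668 78.4181 64.4867 47.9673 28.3791 5.1520 0.0000 0.0000 0.0000 0.0000
k=8: j=0 S=68.8675 intr=84.5425 cont=82.9161 V=84.5425[EX]; j=1 S=81.6611 intr=71.7489 cont=70.1225 V=71.7489[EX]; j=2 S=96.8313 intr=56.5787 cont=54.9523 V=56.5787[EX]; j=3 S=114.8198 intr=38.5902 cont=36.9638 V=38.5902[EX]; j=4 S=136.1500 intr=17.2600 cont=15.6336 V=17.2600[EX]; j=5 S=161.4427 intr=0.0000 cont=2.3370 V=2.3370[hold]; j=6 S=191.4341 intr=0.0000 cont=0.0000 V=0.0000[hold]; j=7 S=226.9971 intr=0.0000 cont=0.0000 V=0.0000[hold]; j=8 S=269.1665 intr=0.0000 cont=0.0000 V=0.0000[hold]  S*(8)=136.1500
k=7: j=0 S=74.9919 intr=78.4181 cont=76.7916 V=78.4181[EX]; j=1 S=88.9233 intr=64.4867 cont=62.8603 V=64.4867[EX]; j=2 S=105.4427 intr=47.9673 cont=46.3409 V=47.9673[EX]; j=3 S=125.0309 intr=28.3791 cont=26.7527 V=28.3791[EX]; j=4 S=148.2580 intr=5.1520 cont=9.0816 V=9.0816[hold]; j=5 S=175.8000 intr=0.0000 cont=1.0601 V=1.0601[hold]; j=6 S=208.4586 intr=0.0000 cont=0.0000 V=0.0000[hold]; j=7 S=247.1842 intr=0.0000 cont=0.0000 V=0.0000[hold]  S*(7)=125.0309
k=6: j=0 S=81.6611 intr=71.7489 cont=70.1225 V=71.7489[EX]; j=1 S=96.8313 intr=56.5787 cont=54.9523 V=56.5787[EX]; j=2 S=114.8198 intr=38.5902 cont=36.9638 V=38.5902[EX]; j=3 S=136.1500 intr=17.2600 cont=17.7390 V=17.7390[hold]; j=4 S=161.4427 intr=0.0000 cont=4.6875 V=4.6875[hold]; j=5 S=191.4341 intr=0.0000 cont=0.4809 V=0.4809[hold]; j=6 S=226.9971 intr=0.0000 cont=0.0000 V=0.0000[hold]  S*(6)=114.8198
k=5: j=0 S=88.9233 intr=64.4867 cont=62.8603 V=64.4867[EX]; j=1 S=105.4427 intr=47.9673 cont=46.3409 V=47.9673[EX]; j=2 S=125.0309 intr=28.3791 cont=27.0093 V=28.3791[EX]; j=3 S=148.2580 intr=5.1520 cont=10.5582 V=10.5582[hold]; j=4 S=175.8000 intr=0.0000 cont=2.3840 V=2.3840[hold]; j=5 S=208.4586 intr=0.0000 cont=0.2181 V=0.2181[hold]  S*(5)=125.0309
k=4: j=0 S=96.8313 intr=56.5787 cont=54.9523 V=56.5787[EX]; j=1 S=114.8198 intr=38.5902 cont=36.9638 V=38.5902[EX]; j=2 S=136.1500 intr=17.2600 cont=18.5301 V=18.5301[hold]; j=3 S=161.4427 intr=0.0000 cont=6.0666 V=6.0666[hold]; j=4 S=191.4341 intr=0.0000 cont=1.1983 V=1.1983[hold]  S*(4)=114.8198
k=3: j=0 S=105.4427 intr=47.9673 cont=46.3409 V=47.9673[EX]; j=1 S=125.0309 intr=28.3791 cont=27.4332 V=28.3791[EX]; j=2 S=148.2580 intr=5.1520 cont=11.6560 V=11.6560[hold]; j=3 S=175.8000 intr=0.0000 cont=3.3939 V=3.3939[hold]  S*(3)=125.0309
k=2: j=0 S=114.8198 intr=38.5902 cont=36.9638 V=38.5902[EX]; j=1 S=136.1500 intr=17.2600 cont=19.1183 V=19.1183[hold]; j=2 S=161.4427 intr=0.0000 cont=7.1057 V=7.1057[hold]  S*(2)=114.8198
k=1: j=0 S=125.0309 intr=28.3791 cont=27.7484 V=28.3791[EX]; j=1 S=148.2580 intr=5.1520 cont=12.4795 V=12.4795[hold]  S*(1)=125.0309
k=0: j=0 S=136.1500 intr=17.2600 cont=19.5595 V=19.5595[hold]  S*(0)=-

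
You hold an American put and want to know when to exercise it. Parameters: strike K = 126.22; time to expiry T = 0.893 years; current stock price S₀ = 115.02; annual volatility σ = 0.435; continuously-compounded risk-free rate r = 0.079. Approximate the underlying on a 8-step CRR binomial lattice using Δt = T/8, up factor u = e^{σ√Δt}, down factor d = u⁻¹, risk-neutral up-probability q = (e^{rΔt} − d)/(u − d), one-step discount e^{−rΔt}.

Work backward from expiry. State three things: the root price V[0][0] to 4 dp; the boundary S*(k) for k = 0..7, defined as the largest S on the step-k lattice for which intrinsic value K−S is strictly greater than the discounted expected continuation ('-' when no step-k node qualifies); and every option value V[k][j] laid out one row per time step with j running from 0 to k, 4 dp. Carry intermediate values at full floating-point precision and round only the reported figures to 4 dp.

price = 22.0913
boundary = - - - 74.3736 86.0076 74.3736 86.0076 99.4615
tree:
22.0913
30.3411 14.0404
40.3675 20.6189 7.5564
51.8464 29.3380 12.0611 3.0795
61.9067 40.2124 18.7296 5.4493 0.7082
70.6062 51.8464 28.0839 9.4875 1.4123 0.0000
78.1289 61.9067 40.2124 16.1690 2.8164 0.0000 0.0000
84.6341 70.6062 51.8464 26.7585 5.6164 0.0000 0.0000 0.0000
90.2593 78.1289 61.9067 40.2124 11.2000 0.0000 0.0000 0.0000 0.0000

Δt=0.11163  u=1.15643  d=0.86473  q=0.49410  discount=0.99122
step 8 (expiry): payoffs max(K−S,0) = 90.2593 78.1289 61.9067 40.2124 11.2000 0.0000 0.0000 0.0000 0.0000
step 7: (k=7,j=0): S=41.5859, (K−S)⁺=84.6341, hold=83.5259 ⇒ V=84.6341 exercise | (k=7,j=1): S=55.6138, (K−S)⁺=70.6062, hold=69.4980 ⇒ V=70.6062 exercise | (k=7,j=2): S=74.3736, (K−S)⁺=51.8464, hold=50.7382 ⇒ V=51.8464 exercise | (k=7,j=3): S=99.4615, (K−S)⁺=26.7585, hold=25.6503 ⇒ V=26.7585 exercise | (k=7,j=4): S=133.0122, (K−S)⁺=0.0000, hold=5.6164 ⇒ V=5.6164 continue | (k=7,j=5): S=177.8803, (K−S)⁺=0.0000, hold=0.0000 ⇒ V=0.0000 continue | (k=7,j=6): S=237.8834, (K−S)⁺=0.0000, hold=0.0000 ⇒ V=0.0000 continue | (k=7,j=7): S=318.1269, (K−S)⁺=0.0000, hold=0.0000 ⇒ V=0.0000 continue  boundary S*=99.4615
step 6: (k=6,j=0): S=48.0911, (K−S)⁺=78.1289, hold=77.0208 ⇒ V=78.1289 exercise | (k=6,j=1): S=64.3133, (K−S)⁺=61.9067, hold=60.7985 ⇒ V=61.9067 exercise | (k=6,j=2): S=86.0076, (K−S)⁺=40.2124, hold=39.1042 ⇒ V=40.2124 exercise | (k=6,j=3): S=115.0200, (K−S)⁺=11.2000, hold=16.1690 ⇒ V=16.1690 continue | (k=6,j=4): S=153.8189, (K−S)⁺=0.0000, hold=2.8164 ⇒ V=2.8164 continue | (k=6,j=5): S=205.7055, (K−S)⁺=0.0000, hold=0.0000 ⇒ V=0.0000 continue | (k=6,j=6): S=275.0947, (K−S)⁺=0.0000, hold=0.0000 ⇒ V=0.0000 continue  boundary S*=86.0076
step 5: (k=5,j=0): S=55.6138, (K−S)⁺=70.6062, hold=69.4980 ⇒ V=70.6062 exercise | (k=5,j=1): S=74.3736, (K−S)⁺=51.8464, hold=50.7382 ⇒ V=51.8464 exercise | (k=5,j=2): S=99.4615, (K−S)⁺=26.7585, hold=28.0839 ⇒ V=28.0839 continue | (k=5,j=3): S=133.0122, (K−S)⁺=0.0000, hold=9.4875 ⇒ V=9.4875 continue | (k=5,j=4): S=177.8803, (K−S)⁺=0.0000, hold=1.4123 ⇒ V=1.4123 continue | (k=5,j=5): S=237.8834, (K−S)⁺=0.0000, hold=0.0000 ⇒ V=0.0000 continue  boundary S*=74.3736
step 4: (k=4,j=0): S=64.3133, (K−S)⁺=61.9067, hold=60.7985 ⇒ V=61.9067 exercise | (k=4,j=1): S=86.0076, (K−S)⁺=40.2124, hold=39.7533 ⇒ V=40.2124 exercise | (k=4,j=2): S=115.0200, (K−S)⁺=11.2000, hold=18.7296 ⇒ V=18.7296 continue | (k=4,j=3): S=153.8189, (K−S)⁺=0.0000, hold=5.4493 ⇒ V=5.4493 continue | (k=4,j=4): S=205.7055, (K−S)⁺=0.0000, hold=0.7082 ⇒ V=0.7082 continue  boundary S*=86.0076
step 3: (k=3,j=0): S=74.3736, (K−S)⁺=51.8464, hold=50.7382 ⇒ V=51.8464 exercise | (k=3,j=1): S=99.4615, (K−S)⁺=26.7585, hold=29.3380 ⇒ V=29.3380 continue | (k=3,j=2): S=133.0122, (K−S)⁺=0.0000, hold=12.0611 ⇒ V=12.0611 continue | (k=3,j=3): S=177.8803, (K−S)⁺=0.0000, hold=3.0795 ⇒ V=3.0795 continue  boundary S*=74.3736
step 2: (k=2,j=0): S=86.0076, (K−S)⁺=40.2124, hold=40.3675 ⇒ V=40.3675 continue | (k=2,j=1): S=115.0200, (K−S)⁺=11.2000, hold=20.6189 ⇒ V=20.6189 continue | (k=2,j=2): S=153.8189, (K−S)⁺=0.0000, hold=7.5564 ⇒ V=7.5564 continue  boundary S*=-
step 1: (k=1,j=0): S=99.4615, (K−S)⁺=26.7585, hold=30.3411 ⇒ V=30.3411 continue | (k=1,j=1): S=133.0122, (K−S)⁺=0.0000, hold=14.0404 ⇒ V=14.0404 continue  boundary S*=-
step 0: (k=0,j=0): S=115.0200, (K−S)⁺=11.2000, hold=22.0913 ⇒ V=22.0913 continue  boundary S*=-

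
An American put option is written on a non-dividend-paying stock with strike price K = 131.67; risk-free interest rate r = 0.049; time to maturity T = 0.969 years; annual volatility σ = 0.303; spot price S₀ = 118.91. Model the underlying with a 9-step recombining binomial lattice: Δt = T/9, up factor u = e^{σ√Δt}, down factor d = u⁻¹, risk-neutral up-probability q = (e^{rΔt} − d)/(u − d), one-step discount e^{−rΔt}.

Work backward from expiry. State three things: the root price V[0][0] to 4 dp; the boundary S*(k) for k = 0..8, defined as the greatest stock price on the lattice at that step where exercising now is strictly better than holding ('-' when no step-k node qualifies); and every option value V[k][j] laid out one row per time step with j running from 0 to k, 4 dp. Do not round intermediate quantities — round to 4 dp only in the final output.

Δt=0.10767, u=1.10453, d=0.90536, q=0.50172, disc=e^(-rΔt)=0.99474
k=9 terminal: V=max(K-S,0) → 83.0727 72.3817 59.3388 43.4265 24.0136 0.3300 0.0000 0.0000 0.0000 0.0000
k=8: j=0 S=53.6773 intr=77.9927 cont=77.2999 V=77.9927[EX]; j=1 S=65.4858 intr=66.1842 cont=65.4913 V=66.1842[EX]; j=2 S=79.8922 intr=51.7778 cont=51.0850 V=51.7778[EX]; j=3 S=97.4678 intr=34.2022 cont=33.5093 V=34.2022[EX]; j=4 S=118.9100 intr=12.7600 cont=12.0672 V=12.7600[EX]; j=5 S=145.0693 intr=0.0000 cont=0.1636 V=0.1636[hold]; j=6 S=176.9833 intr=0.0000 cont=0.0000 V=0.0000[hold]; j=7 S=215.9183 intr=0.0000 cont=0.0000 V=0.0000[hold]; j=8 S=263.4186 intr=0.0000 cont=0.0000 V=0.0000[hold]  S*(8)=118.9100
k=7: j=0 S=59.2883 intr=72.3817 cont=71.6889 V=72.3817[EX]; j=1 S=72.3312 intr=59.3388 cont=58.6459 V=59.3388[EX]; j=2 S=88.2435 intr=43.4265 cont=42.7337 V=43.4265[EX]; j=3 S=107.6564 intr=24.0136 cont=23.3208 V=24.0136[EX]; j=4 S=131.3400 intr=0.3300 cont=6.4062 V=6.4062[hold]; j=5 S=160.2337 intr=0.0000 cont=0.0811 V=0.0811[hold]; j=6 S=195.4839 intr=0.0000 cont=0.0000 V=0.0000[hold]; j=7 S=238.4887 intr=0.0000 cont=0.0000 V=0.0000[hold]  S*(7)=107.6564
k=6: j=0 S=65.4858 intr=66.1842 cont=65.4913 V=66.1842[EX]; j=1 S=79.8922 intr=51.7778 cont=51.0850 V=51.7778[EX]; j=2 S=97.4678 intr=34.2022 cont=33.5093 V=34.2022[EX]; j=3 S=118.9100 intr=12.7600 cont=15.0997 V=15.0997[hold]; j=4 S=145.0693 intr=0.0000 cont=3.2157 V=3.2157[hold]; j=5 S=176.9833 intr=0.0000 cont=0.0402 V=0.0402[hold]; j=6 S=215.9183 intr=0.0000 cont=0.0000 V=0.0000[hold]  S*(6)=97.4678
k=5: j=0 S=72.3312 intr=59.3388 cont=58.6459 V=59.3388[EX]; j=1 S=88.2435 intr=43.4265 cont=42.7337 V=43.4265[EX]; j=2 S=107.6564 intr=24.0136 cont=24.4885 V=24.4885[hold]; j=3 S=131.3400 intr=0.3300 cont=9.0892 V=9.0892[hold]; j=4 S=160.2337 intr=0.0000 cont=1.6140 V=1.6140[hold]; j=5 S=195.4839 intr=0.0000 cont=0.0199 V=0.0199[hold]  S*(5)=88.2435
k=4: j=0 S=79.8922 intr=51.7778 cont=51.0850 V=51.7778[EX]; j=1 S=97.4678 intr=34.2022 cont=33.7463 V=34.2022[EX]; j=2 S=118.9100 intr=12.7600 cont=16.6741 V=16.6741[hold]; j=3 S=145.0693 intr=0.0000 cont=5.3106 V=5.3106[hold]; j=4 S=176.9833 intr=0.0000 cont=0.8099 V=0.8099[hold]  S*(4)=97.4678
k=3: j=0 S=88.2435 intr=43.4265 cont=42.7337 V=43.4265[EX]; j=1 S=107.6564 intr=24.0136 cont=25.2742 V=25.2742[hold]; j=2 S=131.3400 intr=0.3300 cont=10.9150 V=10.9150[hold]; j=3 S=160.2337 intr=0.0000 cont=3.0364 V=3.0364[hold]  S*(3)=88.2435
k=2: j=0 S=97.4678 intr=34.2022 cont=34.1385 V=34.2022[EX]; j=1 S=118.9100 intr=12.7600 cont=17.9748 V=17.9748[hold]; j=2 S=145.0693 intr=0.0000 cont=6.9255 V=6.9255[hold]  S*(2)=97.4678
k=1: j=0 S=107.6564 intr=24.0136 cont=25.9234 V=25.9234[hold]; j=1 S=131.3400 intr=0.3300 cont=12.3657 V=12.3657[hold]  S*(1)=-
k=0: j=0 S=118.9100 intr=12.7600 cont=19.0206 V=19.0206[hold]  S*(0)=-

price = 19.0206
boundary = - - 97.4678 88.2435 97.4678 88.2435 97.4678 107.6564 118.9100
tree:
19.0206
25.9234 12.3657
34.2022 17.9748 6.9255
43.4265 25.2742 10.9150 3.0364
51.7778 34.2022 16.6741 5.3106 0.8099
59.3388 43.4265 24.4885 9.0892 1.6140 0.0199
66.1842 51.7778 34.2022 15.0997 3.2157 0.0402 0.0000
72.3817 59.3388 43.4265 24.0136 6.4062 0.0811 0.0000 0.0000
77.9927 66.1842 51.7778 34.2022 12.7600 0.1636 0.0000 0.0000 0.0000
83.0727 72.3817 59.3388 43.4265 24.0136 0.3300 0.0000 0.0000 0.0000 0.0000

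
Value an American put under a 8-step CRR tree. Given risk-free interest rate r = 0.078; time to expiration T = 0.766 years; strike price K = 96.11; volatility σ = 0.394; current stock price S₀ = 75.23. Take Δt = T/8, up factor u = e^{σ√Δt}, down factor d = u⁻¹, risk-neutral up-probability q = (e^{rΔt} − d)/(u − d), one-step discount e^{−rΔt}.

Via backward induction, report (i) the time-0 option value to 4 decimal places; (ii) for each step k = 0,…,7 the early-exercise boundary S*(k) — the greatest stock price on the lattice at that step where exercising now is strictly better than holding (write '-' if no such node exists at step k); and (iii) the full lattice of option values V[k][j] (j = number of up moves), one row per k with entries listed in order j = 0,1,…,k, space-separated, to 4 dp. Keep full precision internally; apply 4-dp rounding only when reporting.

params: Δt=0.09575 u=1.12966 d=0.88522 q=0.50023 e^(-rΔt)=0.99256
t_8 payoffs: 67.7434 59.9105 49.9146 37.1585 20.8800 0.1065 0.0000 0.0000 0.0000
t_7: node(7,0) S=32.0446 payoff=64.0654 vs cont=63.3503 → 64.0654 [stop]  node(7,1) S=40.8932 payoff=55.2168 vs cont=54.5017 → 55.2168 [stop]  node(7,2) S=52.1851 payoff=43.9249 vs cont=43.2097 → 43.9249 [stop]  node(7,3) S=66.5952 payoff=29.5148 vs cont=28.7997 → 29.5148 [stop]  node(7,4) S=84.9844 payoff=11.1256 vs cont=10.4105 → 11.1256 [stop]  node(7,5) S=108.4514 payoff=0.0000 vs cont=0.0528 → 0.0528 [wait]  node(7,6) S=138.3985 payoff=0.0000 vs cont=0.0000 → 0.0000 [wait]  node(7,7) S=176.6149 payoff=0.0000 vs cont=0.0000 → 0.0000 [wait]  ⇒ S*(7)=84.9844
t_6: node(6,0) S=36.1995 payoff=59.9105 vs cont=59.1954 → 59.9105 [stop]  node(6,1) S=46.1954 payoff=49.9146 vs cont=49.1995 → 49.9146 [stop]  node(6,2) S=58.9515 payoff=37.1585 vs cont=36.4434 → 37.1585 [stop]  node(6,3) S=75.2300 payoff=20.8800 vs cont=20.1649 → 20.8800 [stop]  node(6,4) S=96.0035 payoff=0.1065 vs cont=5.5451 → 5.5451 [wait]  node(6,5) S=122.5133 payoff=0.0000 vs cont=0.0262 → 0.0262 [wait]  node(6,6) S=156.3433 payoff=0.0000 vs cont=0.0000 → 0.0000 [wait]  ⇒ S*(6)=75.2300
t_5: node(5,0) S=40.8932 payoff=55.2168 vs cont=54.5017 → 55.2168 [stop]  node(5,1) S=52.1851 payoff=43.9249 vs cont=43.2097 → 43.9249 [stop]  node(5,2) S=66.5952 payoff=29.5148 vs cont=28.7997 → 29.5148 [stop]  node(5,3) S=84.9844 payoff=11.1256 vs cont=13.1108 → 13.1108 [wait]  node(5,4) S=108.4514 payoff=0.0000 vs cont=2.7637 → 2.7637 [wait]  node(5,5) S=138.3985 payoff=0.0000 vs cont=0.0130 → 0.0130 [wait]  ⇒ S*(5)=66.5952
t_4: node(4,0) S=46.1954 payoff=49.9146 vs cont=49.1995 → 49.9146 [stop]  node(4,1) S=58.9515 payoff=37.1585 vs cont=36.4434 → 37.1585 [stop]  node(4,2) S=75.2300 payoff=20.8800 vs cont=21.1505 → 21.1505 [wait]  node(4,3) S=96.0035 payoff=0.1065 vs cont=7.8759 → 7.8759 [wait]  node(4,4) S=122.5133 payoff=0.0000 vs cont=1.3774 → 1.3774 [wait]  ⇒ S*(4)=58.9515
t_3: node(3,0) S=52.1851 payoff=43.9249 vs cont=43.2097 → 43.9249 [stop]  node(3,1) S=66.5952 payoff=29.5148 vs cont=28.9340 → 29.5148 [stop]  node(3,2) S=84.9844 payoff=11.1256 vs cont=14.4022 → 14.4022 [wait]  node(3,3) S=108.4514 payoff=0.0000 vs cont=4.5908 → 4.5908 [wait]  ⇒ S*(3)=66.5952
t_2: node(2,0) S=58.9515 payoff=37.1585 vs cont=36.4434 → 37.1585 [stop]  node(2,1) S=75.2300 payoff=20.8800 vs cont=21.7917 → 21.7917 [wait]  node(2,2) S=96.0035 payoff=0.1065 vs cont=9.4236 → 9.4236 [wait]  ⇒ S*(2)=58.9515
t_1: node(1,0) S=66.5952 payoff=29.5148 vs cont=29.2523 → 29.5148 [stop]  node(1,1) S=84.9844 payoff=11.1256 vs cont=15.4888 → 15.4888 [wait]  ⇒ S*(1)=66.5952
t_0: node(0,0) S=75.2300 payoff=20.8800 vs cont=22.3312 → 22.3312 [wait]  ⇒ S*(0)=-

price = 22.3312
boundary = - 66.5952 58.9515 66.5952 58.9515 66.5952 75.2300 84.9844
tree:
22.3312
29.5148 15.4888
37.1585 21.7917 9.4236
43.9249 29.5148 14.4022 4.5908
49.9146 37.1585 21.1505 7.8759 1.3774
55.2168 43.9249 29.5148 13.1108 2.7637 0.0130
59.9105 49.9146 37.1585 20.8800 5.5451 0.0262 0.0000
64.0654 55.2168 43.9249 29.5148 11.1256 0.0528 0.0000 0.0000
67.7434 59.9105 49.9146 37.1585 20.8800 0.1065 0.0000 0.0000 0.0000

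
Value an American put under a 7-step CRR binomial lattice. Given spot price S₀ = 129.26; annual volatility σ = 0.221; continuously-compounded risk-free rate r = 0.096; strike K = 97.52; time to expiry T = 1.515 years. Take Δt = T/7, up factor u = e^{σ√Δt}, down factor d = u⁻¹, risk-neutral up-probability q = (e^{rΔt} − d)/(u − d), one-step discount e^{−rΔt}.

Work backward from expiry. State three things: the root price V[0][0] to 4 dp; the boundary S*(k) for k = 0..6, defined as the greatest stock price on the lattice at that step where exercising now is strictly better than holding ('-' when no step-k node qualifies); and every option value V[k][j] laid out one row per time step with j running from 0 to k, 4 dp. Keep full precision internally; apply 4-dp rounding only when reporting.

Δt=0.21643, u=1.10828, d=0.90230, q=0.57624, disc=e^(-rΔt)=0.97944
k=7 terminal: V=max(K-S,0) → 34.5831 20.2150 2.5666 0.0000 0.0000 0.0000 0.0000 0.0000
k=6: j=0 S=69.7520 intr=27.7680 cont=25.7627 V=27.7680[EX]; j=1 S=85.6760 intr=11.8440 cont=9.8387 V=11.8440[EX]; j=2 S=105.2353 intr=0.0000 cont=1.0653 V=1.0653[hold]; j=3 S=129.2600 intr=0.0000 cont=0.0000 V=0.0000[hold]; j=4 S=158.7694 intr=0.0000 cont=0.0000 V=0.0000[hold]; j=5 S=195.0156 intr=0.0000 cont=0.0000 V=0.0000[hold]; j=6 S=239.5366 intr=0.0000 cont=0.0000 V=0.0000[hold]  S*(6)=85.6760
k=5: j=0 S=77.3050 intr=20.2150 cont=18.2097 V=20.2150[EX]; j=1 S=94.9534 intr=2.5666 cont=5.5171 V=5.5171[hold]; j=2 S=116.6307 intr=0.0000 cont=0.4421 V=0.4421[hold]; j=3 S=143.2569 intr=0.0000 cont=0.0000 V=0.0000[hold]; j=4 S=175.9616 intr=0.0000 cont=0.0000 V=0.0000[hold]; j=5 S=216.1327 intr=0.0000 cont=0.0000 V=0.0000[hold]  S*(5)=77.3050
k=4: j=0 S=85.6760 intr=11.8440 cont=11.5039 V=11.8440[EX]; j=1 S=105.2353 intr=0.0000 cont=2.5394 V=2.5394[hold]; j=2 S=129.2600 intr=0.0000 cont=0.1835 V=0.1835[hold]; j=3 S=158.7694 intr=0.0000 cont=0.0000 V=0.0000[hold]; j=4 S=195.0156 intr=0.0000 cont=0.0000 V=0.0000[hold]  S*(4)=85.6760
k=3: j=0 S=94.9534 intr=2.5666 cont=6.3490 V=6.3490[hold]; j=1 S=116.6307 intr=0.0000 cont=1.1575 V=1.1575[hold]; j=2 S=143.2569 intr=0.0000 cont=0.0762 V=0.0762[hold]; j=3 S=175.9616 intr=0.0000 cont=0.0000 V=0.0000[hold]  S*(3)=-
k=2: j=0 S=105.2353 intr=0.0000 cont=3.2884 V=3.2884[hold]; j=1 S=129.2600 intr=0.0000 cont=0.5234 V=0.5234[hold]; j=2 S=158.7694 intr=0.0000 cont=0.0316 V=0.0316[hold]  S*(2)=-
k=1: j=0 S=116.6307 intr=0.0000 cont=1.6603 V=1.6603[hold]; j=1 S=143.2569 intr=0.0000 cont=0.2351 V=0.2351[hold]  S*(1)=-
k=0: j=0 S=129.2600 intr=0.0000 cont=0.8218 V=0.8218[hold]  S*(0)=-

price = 0.8218
boundary = - - - - 85.6760 77.3050 85.6760
tree:
0.8218
1.6603 0.2351
3.2884 0.5234 0.0316
6.3490 1.1575 0.0762 0.0000
11.8440 2.5394 0.1835 0.0000 0.0000
20.2150 5.5171 0.4421 0.0000 0.0000 0.0000
27.7680 11.8440 1.0653 0.0000 0.0000 0.0000 0.0000
34.5831 20.2150 2.5666 0.0000 0.0000 0.0000 0.0000 0.0000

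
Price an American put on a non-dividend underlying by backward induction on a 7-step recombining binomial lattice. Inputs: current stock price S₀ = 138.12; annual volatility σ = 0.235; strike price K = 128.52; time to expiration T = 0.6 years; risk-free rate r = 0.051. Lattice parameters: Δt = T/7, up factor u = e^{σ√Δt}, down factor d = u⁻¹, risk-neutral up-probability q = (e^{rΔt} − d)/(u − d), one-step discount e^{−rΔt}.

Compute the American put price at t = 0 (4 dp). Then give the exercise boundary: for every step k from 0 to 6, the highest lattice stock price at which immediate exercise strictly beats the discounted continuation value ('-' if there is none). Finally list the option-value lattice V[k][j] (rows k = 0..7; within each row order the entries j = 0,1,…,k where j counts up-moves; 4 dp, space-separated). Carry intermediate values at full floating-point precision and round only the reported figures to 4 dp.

Δt=0.08571  u=1.07122  d=0.93351  q=0.51462  discount=0.99564
step 7 (expiry): payoffs max(K−S,0) = 43.1908 30.6032 16.1587 0.0000 0.0000 0.0000 0.0000 0.0000
step 6: (k=6,j=0): S=91.4066, (K−S)⁺=37.1134, hold=36.5529 ⇒ V=37.1134 exercise | (k=6,j=1): S=104.8907, (K−S)⁺=23.6293, hold=23.0687 ⇒ V=23.6293 exercise | (k=6,j=2): S=120.3641, (K−S)⁺=8.1559, hold=7.8089 ⇒ V=8.1559 exercise | (k=6,j=3): S=138.1200, (K−S)⁺=0.0000, hold=0.0000 ⇒ V=0.0000 continue | (k=6,j=4): S=158.4953, (K−S)⁺=0.0000, hold=0.0000 ⇒ V=0.0000 continue | (k=6,j=5): S=181.8763, (K−S)⁺=0.0000, hold=0.0000 ⇒ V=0.0000 continue | (k=6,j=6): S=208.7064, (K−S)⁺=0.0000, hold=0.0000 ⇒ V=0.0000 continue  boundary S*=120.3641
step 5: (k=5,j=0): S=97.9168, (K−S)⁺=30.6032, hold=30.0426 ⇒ V=30.6032 exercise | (k=5,j=1): S=112.3613, (K−S)⁺=16.1587, hold=15.5981 ⇒ V=16.1587 exercise | (k=5,j=2): S=128.9367, (K−S)⁺=0.0000, hold=3.9415 ⇒ V=3.9415 continue | (k=5,j=3): S=147.9573, (K−S)⁺=0.0000, hold=0.0000 ⇒ V=0.0000 continue | (k=5,j=4): S=169.7838, (K−S)⁺=0.0000, hold=0.0000 ⇒ V=0.0000 continue | (k=5,j=5): S=194.8301, (K−S)⁺=0.0000, hold=0.0000 ⇒ V=0.0000 continue  boundary S*=112.3613
step 4: (k=4,j=0): S=104.8907, (K−S)⁺=23.6293, hold=23.0687 ⇒ V=23.6293 exercise | (k=4,j=1): S=120.3641, (K−S)⁺=8.1559, hold=9.8284 ⇒ V=9.8284 continue | (k=4,j=2): S=138.1200, (K−S)⁺=0.0000, hold=1.9048 ⇒ V=1.9048 continue | (k=4,j=3): S=158.4953, (K−S)⁺=0.0000, hold=0.0000 ⇒ V=0.0000 continue | (k=4,j=4): S=181.8763, (K−S)⁺=0.0000, hold=0.0000 ⇒ V=0.0000 continue  boundary S*=104.8907
step 3: (k=3,j=0): S=112.3613, (K−S)⁺=16.1587, hold=16.4550 ⇒ V=16.4550 continue | (k=3,j=1): S=128.9367, (K−S)⁺=0.0000, hold=5.7257 ⇒ V=5.7257 continue | (k=3,j=2): S=147.9573, (K−S)⁺=0.0000, hold=0.9205 ⇒ V=0.9205 continue | (k=3,j=3): S=169.7838, (K−S)⁺=0.0000, hold=0.0000 ⇒ V=0.0000 continue  boundary S*=-
step 2: (k=2,j=0): S=120.3641, (K−S)⁺=8.1559, hold=10.8858 ⇒ V=10.8858 continue | (k=2,j=1): S=138.1200, (K−S)⁺=0.0000, hold=3.2386 ⇒ V=3.2386 continue | (k=2,j=2): S=158.4953, (K−S)⁺=0.0000, hold=0.4448 ⇒ V=0.4448 continue  boundary S*=-
step 1: (k=1,j=0): S=128.9367, (K−S)⁺=0.0000, hold=6.9201 ⇒ V=6.9201 continue | (k=1,j=1): S=147.9573, (K−S)⁺=0.0000, hold=1.7930 ⇒ V=1.7930 continue  boundary S*=-
step 0: (k=0,j=0): S=138.1200, (K−S)⁺=0.0000, hold=4.2629 ⇒ V=4.2629 continue  boundary S*=-

price = 4.2629
boundary = - - - - 104.8907 112.3613 120.3641
tree:
4.2629
6.9201 1.7930
10.8858 3.2386 0.4448
16.4550 5.7257 0.9205 0.0000
23.6293 9.8284 1.9048 0.0000 0.0000
30.6032 16.1587 3.9415 0.0000 0.0000 0.0000
37.1134 23.6293 8.1559 0.0000 0.0000 0.0000 0.0000
43.1908 30.6032 16.1587 0.0000 0.0000 0.0000 0.0000 0.0000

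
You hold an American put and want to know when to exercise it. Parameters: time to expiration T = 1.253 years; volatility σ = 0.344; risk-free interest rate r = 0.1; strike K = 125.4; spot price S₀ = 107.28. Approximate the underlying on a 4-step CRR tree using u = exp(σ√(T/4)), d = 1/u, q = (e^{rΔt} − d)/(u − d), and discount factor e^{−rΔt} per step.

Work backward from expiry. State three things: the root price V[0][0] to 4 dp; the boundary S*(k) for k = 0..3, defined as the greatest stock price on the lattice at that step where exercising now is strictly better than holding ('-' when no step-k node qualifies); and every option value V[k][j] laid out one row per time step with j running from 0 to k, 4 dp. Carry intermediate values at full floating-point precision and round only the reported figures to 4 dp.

price = 22.5380
boundary = - 88.4918 72.9940 88.4918
tree:
22.5380
36.9082 11.3476
52.4060 20.8987 3.6936
65.1896 36.9082 8.1810 0.0000
75.7344 52.4060 18.1200 0.0000 0.0000

params: Δt=0.31325 u=1.21232 d=0.82487 q=0.53414 e^(-rΔt)=0.96916
t_4 payoffs: 75.7344 52.4060 18.1200 0.0000 0.0000
t_3: node(3,0) S=60.2104 payoff=65.1896 vs cont=61.3223 → 65.1896 [stop]  node(3,1) S=88.4918 payoff=36.9082 vs cont=33.0409 → 36.9082 [stop]  node(3,2) S=130.0572 payoff=0.0000 vs cont=8.1810 → 8.1810 [wait]  node(3,3) S=191.1464 payoff=0.0000 vs cont=0.0000 → 0.0000 [wait]  ⇒ S*(3)=88.4918
t_2: node(2,0) S=72.9940 payoff=52.4060 vs cont=48.5387 → 52.4060 [stop]  node(2,1) S=107.2800 payoff=18.1200 vs cont=20.8987 → 20.8987 [wait]  node(2,2) S=157.6705 payoff=0.0000 vs cont=3.6936 → 3.6936 [wait]  ⇒ S*(2)=72.9940
t_1: node(1,0) S=88.4918 payoff=36.9082 vs cont=34.4794 → 36.9082 [stop]  node(1,1) S=130.0572 payoff=0.0000 vs cont=11.3476 → 11.3476 [wait]  ⇒ S*(1)=88.4918
t_0: node(0,0) S=107.2800 payoff=18.1200 vs cont=22.5380 → 22.5380 [wait]  ⇒ S*(0)=-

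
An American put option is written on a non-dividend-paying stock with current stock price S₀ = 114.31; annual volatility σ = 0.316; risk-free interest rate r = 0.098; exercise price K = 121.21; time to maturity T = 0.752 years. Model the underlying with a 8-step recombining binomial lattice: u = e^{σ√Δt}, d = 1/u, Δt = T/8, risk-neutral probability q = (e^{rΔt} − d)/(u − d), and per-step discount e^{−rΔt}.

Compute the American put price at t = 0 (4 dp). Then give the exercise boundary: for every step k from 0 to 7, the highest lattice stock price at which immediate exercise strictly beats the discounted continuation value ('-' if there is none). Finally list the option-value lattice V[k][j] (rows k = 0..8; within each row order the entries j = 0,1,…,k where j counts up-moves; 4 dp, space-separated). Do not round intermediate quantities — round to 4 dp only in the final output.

Δt=0.09400, u=1.10173, d=0.90766, q=0.52348, disc=e^(-rΔt)=0.99083
k=8 terminal: V=max(K-S,0) → 68.5506 57.2913 43.6246 27.0358 6.9000 0.0000 0.0000 0.0000 0.0000
k=7: j=0 S=58.0165 intr=63.1935 cont=62.0820 V=63.1935[EX]; j=1 S=70.4213 intr=50.7887 cont=49.6773 V=50.7887[EX]; j=2 S=85.4783 intr=35.7317 cont=34.6202 V=35.7317[EX]; j=3 S=103.7548 intr=17.4552 cont=16.3438 V=17.4552[EX]; j=4 S=125.9390 intr=0.0000 cont=3.2578 V=3.2578[hold]; j=5 S=152.8666 intr=0.0000 cont=0.0000 V=0.0000[hold]; j=6 S=185.5516 intr=0.0000 cont=0.0000 V=0.0000[hold]; j=7 S=225.2251 intr=0.0000 cont=0.0000 V=0.0000[hold]  S*(7)=103.7548
k=6: j=0 S=63.9187 intr=57.2913 cont=56.1799 V=57.2913[EX]; j=1 S=77.5854 intr=43.6246 cont=42.5132 V=43.6246[EX]; j=2 S=94.1742 intr=27.0358 cont=25.9243 V=27.0358[EX]; j=3 S=114.3100 intr=6.9000 cont=9.9312 V=9.9312[hold]; j=4 S=138.7511 intr=0.0000 cont=1.5382 V=1.5382[hold]; j=5 S=168.4180 intr=0.0000 cont=0.0000 V=0.0000[hold]; j=6 S=204.4282 intr=0.0000 cont=0.0000 V=0.0000[hold]  S*(6)=94.1742
k=5: j=0 S=70.4213 intr=50.7887 cont=49.6773 V=50.7887[EX]; j=1 S=85.4783 intr=35.7317 cont=34.6202 V=35.7317[EX]; j=2 S=103.7548 intr=17.4552 cont=17.9160 V=17.9160[hold]; j=3 S=125.9390 intr=0.0000 cont=5.4868 V=5.4868[hold]; j=4 S=152.8666 intr=0.0000 cont=0.7262 V=0.7262[hold]; j=5 S=185.5516 intr=0.0000 cont=0.0000 V=0.0000[hold]  S*(5)=85.4783
k=4: j=0 S=77.5854 intr=43.6246 cont=42.5132 V=43.6246[EX]; j=1 S=94.1742 intr=27.0358 cont=26.1633 V=27.0358[EX]; j=2 S=114.3100 intr=6.9000 cont=11.3049 V=11.3049[hold]; j=3 S=138.7511 intr=0.0000 cont=2.9673 V=2.9673[hold]; j=4 S=168.4180 intr=0.0000 cont=0.3429 V=0.3429[hold]  S*(4)=94.1742
k=3: j=0 S=85.4783 intr=35.7317 cont=34.6202 V=35.7317[EX]; j=1 S=103.7548 intr=17.4552 cont=18.6285 V=18.6285[hold]; j=2 S=125.9390 intr=0.0000 cont=6.8766 V=6.8766[hold]; j=3 S=152.8666 intr=0.0000 cont=1.5788 V=1.5788[hold]  S*(3)=85.4783
k=2: j=0 S=94.1742 intr=27.0358 cont=26.5329 V=27.0358[EX]; j=1 S=114.3100 intr=6.9000 cont=12.3622 V=12.3622[hold]; j=2 S=138.7511 intr=0.0000 cont=4.0657 V=4.0657[hold]  S*(2)=94.1742
k=1: j=0 S=103.7548 intr=17.4552 cont=19.1769 V=19.1769[hold]; j=1 S=125.9390 intr=0.0000 cont=7.9455 V=7.9455[hold]  S*(1)=-
k=0: j=0 S=114.3100 intr=6.9000 cont=13.1755 V=13.1755[hold]  S*(0)=-

price = 13.1755
boundary = - - 94.1742 85.4783 94.1742 85.4783 94.1742 103.7548
tree:
13.1755
19.1769 7.9455
27.0358 12.3622 4.0657
35.7317 18.6285 6.8766 1.5788
43.6246 27.0358 11.3049 2.9673 0.3429
50.7887 35.7317 17.9160 5.4868 0.7262 0.0000
57.2913 43.6246 27.0358 9.9312 1.5382 0.0000 0.0000
63.1935 50.7887 35.7317 17.4552 3.2578 0.0000 0.0000 0.0000
68.5506 57.2913 43.6246 27.0358 6.9000 0.0000 0.0000 0.0000 0.0000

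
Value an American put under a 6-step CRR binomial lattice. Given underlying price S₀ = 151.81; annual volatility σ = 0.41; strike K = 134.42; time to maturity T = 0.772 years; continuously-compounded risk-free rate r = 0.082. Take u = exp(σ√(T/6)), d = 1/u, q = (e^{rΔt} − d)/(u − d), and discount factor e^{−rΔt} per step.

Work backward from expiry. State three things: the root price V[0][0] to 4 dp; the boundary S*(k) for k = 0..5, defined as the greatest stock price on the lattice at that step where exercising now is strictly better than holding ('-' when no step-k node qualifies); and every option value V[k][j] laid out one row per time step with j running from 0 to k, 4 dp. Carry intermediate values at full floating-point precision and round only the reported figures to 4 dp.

price = 10.5776
boundary = - - - 97.6537 84.2981 97.6537
tree:
10.5776
16.6081 4.7533
25.2296 8.3128 1.2838
36.7663 14.1932 2.5909 0.0000
50.1219 23.4308 5.2286 0.0000 0.0000
61.6509 36.7663 10.5519 0.0000 0.0000 0.0000
71.6031 50.1219 21.2949 0.0000 0.0000 0.0000 0.0000

Δt=0.12867, u=1.15843, d=0.86324, q=0.49923, disc=e^(-rΔt)=0.98950
k=6 terminal: V=max(K-S,0) → 71.6031 50.1219 21.2949 0.0000 0.0000 0.0000 0.0000
k=5: j=0 S=72.7691 intr=61.6509 cont=60.2401 V=61.6509[EX]; j=1 S=97.6537 intr=36.7663 cont=35.3556 V=36.7663[EX]; j=2 S=131.0478 intr=3.3722 cont=10.5519 V=10.5519[hold]; j=3 S=175.8616 intr=0.0000 cont=0.0000 V=0.0000[hold]; j=4 S=236.0001 intr=0.0000 cont=0.0000 V=0.0000[hold]; j=5 S=316.7040 intr=0.0000 cont=0.0000 V=0.0000[hold]  S*(5)=97.6537
k=4: j=0 S=84.2981 intr=50.1219 cont=48.7111 V=50.1219[EX]; j=1 S=113.1251 intr=21.2949 cont=23.4308 V=23.4308[hold]; j=2 S=151.8100 intr=0.0000 cont=5.2286 V=5.2286[hold]; j=3 S=203.7237 intr=0.0000 cont=0.0000 V=0.0000[hold]; j=4 S=273.3902 intr=0.0000 cont=0.0000 V=0.0000[hold]  S*(4)=84.2981
k=3: j=0 S=97.6537 intr=36.7663 cont=36.4107 V=36.7663[EX]; j=1 S=131.0478 intr=3.3722 cont=14.1932 V=14.1932[hold]; j=2 S=175.8616 intr=0.0000 cont=2.5909 V=2.5909[hold]; j=3 S=236.0001 intr=0.0000 cont=0.0000 V=0.0000[hold]  S*(3)=97.6537
k=2: j=0 S=113.1251 intr=21.2949 cont=25.2296 V=25.2296[hold]; j=1 S=151.8100 intr=0.0000 cont=8.3128 V=8.3128[hold]; j=2 S=203.7237 intr=0.0000 cont=1.2838 V=1.2838[hold]  S*(2)=-
k=1: j=0 S=131.0478 intr=3.3722 cont=16.6081 V=16.6081[hold]; j=1 S=175.8616 intr=0.0000 cont=4.7533 V=4.7533[hold]  S*(1)=-
k=0: j=0 S=151.8100 intr=0.0000 cont=10.5776 V=10.5776[hold]  S*(0)=-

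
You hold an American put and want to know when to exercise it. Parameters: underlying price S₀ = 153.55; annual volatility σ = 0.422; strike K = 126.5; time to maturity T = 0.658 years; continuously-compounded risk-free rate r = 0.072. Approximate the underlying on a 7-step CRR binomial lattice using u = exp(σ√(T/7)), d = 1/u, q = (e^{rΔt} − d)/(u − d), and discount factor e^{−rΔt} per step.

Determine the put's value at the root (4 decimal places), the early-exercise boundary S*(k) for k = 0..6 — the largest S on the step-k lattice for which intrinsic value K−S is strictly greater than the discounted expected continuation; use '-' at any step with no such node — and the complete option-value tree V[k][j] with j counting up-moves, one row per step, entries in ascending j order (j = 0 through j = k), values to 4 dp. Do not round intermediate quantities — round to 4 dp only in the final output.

price = 6.8556
boundary = - - - - 91.5143 80.4079 91.5143
tree:
6.8556
10.8240 2.8830
16.6181 5.0348 0.7175
24.6428 8.6227 1.4272 0.0000
34.9857 14.3820 2.8389 0.0000 0.0000
46.0921 23.0982 5.6472 0.0000 0.0000 0.0000
55.8506 34.9857 11.2333 0.0000 0.0000 0.0000 0.0000
64.4248 46.0921 22.3452 0.0000 0.0000 0.0000 0.0000 0.0000

Δt=0.09400  u=1.13813  d=0.87864  q=0.49387  discount=0.99325
step 7 (expiry): payoffs max(K−S,0) = 64.4248 46.0921 22.3452 0.0000 0.0000 0.0000 0.0000 0.0000
step 6: (k=6,j=0): S=70.6494, (K−S)⁺=55.8506, hold=54.9973 ⇒ V=55.8506 exercise | (k=6,j=1): S=91.5143, (K−S)⁺=34.9857, hold=34.1324 ⇒ V=34.9857 exercise | (k=6,j=2): S=118.5412, (K−S)⁺=7.9588, hold=11.2333 ⇒ V=11.2333 continue | (k=6,j=3): S=153.5500, (K−S)⁺=0.0000, hold=0.0000 ⇒ V=0.0000 continue | (k=6,j=4): S=198.8979, (K−S)⁺=0.0000, hold=0.0000 ⇒ V=0.0000 continue | (k=6,j=5): S=257.6385, (K−S)⁺=0.0000, hold=0.0000 ⇒ V=0.0000 continue | (k=6,j=6): S=333.7268, (K−S)⁺=0.0000, hold=0.0000 ⇒ V=0.0000 continue  boundary S*=91.5143
step 5: (k=5,j=0): S=80.4079, (K−S)⁺=46.0921, hold=45.2388 ⇒ V=46.0921 exercise | (k=5,j=1): S=104.1548, (K−S)⁺=22.3452, hold=23.0982 ⇒ V=23.0982 continue | (k=5,j=2): S=134.9148, (K−S)⁺=0.0000, hold=5.6472 ⇒ V=5.6472 continue | (k=5,j=3): S=174.7592, (K−S)⁺=0.0000, hold=0.0000 ⇒ V=0.0000 continue | (k=5,j=4): S=226.3708, (K−S)⁺=0.0000, hold=0.0000 ⇒ V=0.0000 continue | (k=5,j=5): S=293.2249, (K−S)⁺=0.0000, hold=0.0000 ⇒ V=0.0000 continue  boundary S*=80.4079
step 4: (k=4,j=0): S=91.5143, (K−S)⁺=34.9857, hold=34.5018 ⇒ V=34.9857 exercise | (k=4,j=1): S=118.5412, (K−S)⁺=7.9588, hold=14.3820 ⇒ V=14.3820 continue | (k=4,j=2): S=153.5500, (K−S)⁺=0.0000, hold=2.8389 ⇒ V=2.8389 continue | (k=4,j=3): S=198.8979, (K−S)⁺=0.0000, hold=0.0000 ⇒ V=0.0000 continue | (k=4,j=4): S=257.6385, (K−S)⁺=0.0000, hold=0.0000 ⇒ V=0.0000 continue  boundary S*=91.5143
step 3: (k=3,j=0): S=104.1548, (K−S)⁺=22.3452, hold=24.6428 ⇒ V=24.6428 continue | (k=3,j=1): S=134.9148, (K−S)⁺=0.0000, hold=8.6227 ⇒ V=8.6227 continue | (k=3,j=2): S=174.7592, (K−S)⁺=0.0000, hold=1.4272 ⇒ V=1.4272 continue | (k=3,j=3): S=226.3708, (K−S)⁺=0.0000, hold=0.0000 ⇒ V=0.0000 continue  boundary S*=-
step 2: (k=2,j=0): S=118.5412, (K−S)⁺=7.9588, hold=16.6181 ⇒ V=16.6181 continue | (k=2,j=1): S=153.5500, (K−S)⁺=0.0000, hold=5.0348 ⇒ V=5.0348 continue | (k=2,j=2): S=198.8979, (K−S)⁺=0.0000, hold=0.7175 ⇒ V=0.7175 continue  boundary S*=-
step 1: (k=1,j=0): S=134.9148, (K−S)⁺=0.0000, hold=10.8240 ⇒ V=10.8240 continue | (k=1,j=1): S=174.7592, (K−S)⁺=0.0000, hold=2.8830 ⇒ V=2.8830 continue  boundary S*=-
step 0: (k=0,j=0): S=153.5500, (K−S)⁺=0.0000, hold=6.8556 ⇒ V=6.8556 continue  boundary S*=-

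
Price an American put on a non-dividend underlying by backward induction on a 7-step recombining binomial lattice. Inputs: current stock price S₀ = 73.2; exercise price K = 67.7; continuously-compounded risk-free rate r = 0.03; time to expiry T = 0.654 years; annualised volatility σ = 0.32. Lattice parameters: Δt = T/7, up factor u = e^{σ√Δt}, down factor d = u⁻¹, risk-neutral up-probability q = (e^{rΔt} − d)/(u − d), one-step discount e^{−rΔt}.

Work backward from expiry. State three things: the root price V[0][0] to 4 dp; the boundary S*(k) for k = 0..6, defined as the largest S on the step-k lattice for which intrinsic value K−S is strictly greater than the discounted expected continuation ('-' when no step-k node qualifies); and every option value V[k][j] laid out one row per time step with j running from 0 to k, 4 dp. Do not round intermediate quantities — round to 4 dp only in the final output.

price = 4.3401
boundary = - - - - 49.4989 54.5851 60.1940
tree:
4.3401
6.5430 2.0712
9.5752 3.4231 0.6754
13.5072 5.5359 1.2428 0.0884
18.2011 8.6969 2.2761 0.1738 0.0000
22.8135 13.1149 4.1464 0.3418 0.0000 0.0000
26.9960 18.2011 7.5060 0.6719 0.0000 0.0000 0.0000
30.7888 22.8135 13.1149 1.3208 0.0000 0.0000 0.0000 0.0000

Δt=0.09343, u=1.10275, d=0.90682, q=0.48989, disc=e^(-rΔt)=0.99720
k=7 terminal: V=max(K-S,0) → 30.7888 22.8135 13.1149 1.3208 0.0000 0.0000 0.0000 0.0000
k=6: j=0 S=40.7040 intr=26.9960 cont=26.8065 V=26.9960[EX]; j=1 S=49.4989 intr=18.2011 cont=18.0117 V=18.2011[EX]; j=2 S=60.1940 intr=7.5060 cont=7.3165 V=7.5060[EX]; j=3 S=73.2000 intr=0.0000 cont=0.6719 V=0.6719[hold]; j=4 S=89.0162 intr=0.0000 cont=0.0000 V=0.0000[hold]; j=5 S=108.2498 intr=0.0000 cont=0.0000 V=0.0000[hold]; j=6 S=131.6391 intr=0.0000 cont=0.0000 V=0.0000[hold]  S*(6)=60.1940
k=5: j=0 S=44.8865 intr=22.8135 cont=22.6240 V=22.8135[EX]; j=1 S=54.5851 intr=13.1149 cont=12.9254 V=13.1149[EX]; j=2 S=66.3792 intr=1.3208 cont=4.1464 V=4.1464[hold]; j=3 S=80.7217 intr=0.0000 cont=0.3418 V=0.3418[hold]; j=4 S=98.1630 intr=0.0000 cont=0.0000 V=0.0000[hold]; j=5 S=119.3730 intr=0.0000 cont=0.0000 V=0.0000[hold]  S*(5)=54.5851
k=4: j=0 S=49.4989 intr=18.2011 cont=18.0117 V=18.2011[EX]; j=1 S=60.1940 intr=7.5060 cont=8.6969 V=8.6969[hold]; j=2 S=73.2000 intr=0.0000 cont=2.2761 V=2.2761[hold]; j=3 S=89.0162 intr=0.0000 cont=0.1738 V=0.1738[hold]; j=4 S=108.2498 intr=0.0000 cont=0.0000 V=0.0000[hold]  S*(4)=49.4989
k=3: j=0 S=54.5851 intr=13.1149 cont=13.5072 V=13.5072[hold]; j=1 S=66.3792 intr=1.3208 cont=5.5359 V=5.5359[hold]; j=2 S=80.7217 intr=0.0000 cont=1.2428 V=1.2428[hold]; j=3 S=98.1630 intr=0.0000 cont=0.0884 V=0.0884[hold]  S*(3)=-
k=2: j=0 S=60.1940 intr=7.5060 cont=9.5752 V=9.5752[hold]; j=1 S=73.2000 intr=0.0000 cont=3.4231 V=3.4231[hold]; j=2 S=89.0162 intr=0.0000 cont=0.6754 V=0.6754[hold]  S*(2)=-
k=1: j=0 S=66.3792 intr=1.3208 cont=6.5430 V=6.5430[hold]; j=1 S=80.7217 intr=0.0000 cont=2.0712 V=2.0712[hold]  S*(1)=-
k=0: j=0 S=73.2000 intr=0.0000 cont=4.3401 V=4.3401[hold]  S*(0)=-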